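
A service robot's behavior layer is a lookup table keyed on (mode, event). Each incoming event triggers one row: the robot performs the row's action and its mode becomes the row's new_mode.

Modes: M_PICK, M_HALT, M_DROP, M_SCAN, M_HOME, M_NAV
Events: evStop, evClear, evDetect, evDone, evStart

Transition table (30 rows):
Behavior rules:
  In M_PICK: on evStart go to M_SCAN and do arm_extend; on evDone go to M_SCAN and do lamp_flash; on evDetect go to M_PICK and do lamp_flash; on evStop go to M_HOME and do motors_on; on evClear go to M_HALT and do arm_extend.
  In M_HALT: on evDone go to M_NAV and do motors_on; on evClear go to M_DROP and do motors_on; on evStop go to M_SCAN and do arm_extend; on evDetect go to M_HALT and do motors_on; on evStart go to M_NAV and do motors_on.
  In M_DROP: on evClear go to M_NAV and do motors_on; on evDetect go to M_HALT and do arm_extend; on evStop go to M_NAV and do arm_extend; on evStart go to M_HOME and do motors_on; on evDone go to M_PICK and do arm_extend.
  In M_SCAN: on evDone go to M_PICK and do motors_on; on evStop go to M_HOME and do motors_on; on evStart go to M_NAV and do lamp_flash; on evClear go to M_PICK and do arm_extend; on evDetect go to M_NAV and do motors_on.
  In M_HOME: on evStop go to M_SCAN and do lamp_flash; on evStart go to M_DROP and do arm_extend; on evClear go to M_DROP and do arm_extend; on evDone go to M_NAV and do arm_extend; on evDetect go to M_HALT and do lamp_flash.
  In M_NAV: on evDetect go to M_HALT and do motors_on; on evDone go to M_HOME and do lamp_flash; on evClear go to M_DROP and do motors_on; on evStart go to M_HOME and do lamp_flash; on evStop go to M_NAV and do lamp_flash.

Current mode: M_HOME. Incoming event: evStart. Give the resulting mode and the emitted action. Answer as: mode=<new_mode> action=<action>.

mode=M_DROP action=arm_extend

current mode = M_HOME; filter table to that mode:
  (M_HOME, evStop) → (M_SCAN, lamp_flash)
  (M_HOME, evStart) → (M_DROP, arm_extend)  ← event matches
  (M_HOME, evClear) → (M_DROP, arm_extend)
  (M_HOME, evDone) → (M_NAV, arm_extend)
  (M_HOME, evDetect) → (M_HALT, lamp_flash)
event = evStart selects (M_DROP, arm_extend)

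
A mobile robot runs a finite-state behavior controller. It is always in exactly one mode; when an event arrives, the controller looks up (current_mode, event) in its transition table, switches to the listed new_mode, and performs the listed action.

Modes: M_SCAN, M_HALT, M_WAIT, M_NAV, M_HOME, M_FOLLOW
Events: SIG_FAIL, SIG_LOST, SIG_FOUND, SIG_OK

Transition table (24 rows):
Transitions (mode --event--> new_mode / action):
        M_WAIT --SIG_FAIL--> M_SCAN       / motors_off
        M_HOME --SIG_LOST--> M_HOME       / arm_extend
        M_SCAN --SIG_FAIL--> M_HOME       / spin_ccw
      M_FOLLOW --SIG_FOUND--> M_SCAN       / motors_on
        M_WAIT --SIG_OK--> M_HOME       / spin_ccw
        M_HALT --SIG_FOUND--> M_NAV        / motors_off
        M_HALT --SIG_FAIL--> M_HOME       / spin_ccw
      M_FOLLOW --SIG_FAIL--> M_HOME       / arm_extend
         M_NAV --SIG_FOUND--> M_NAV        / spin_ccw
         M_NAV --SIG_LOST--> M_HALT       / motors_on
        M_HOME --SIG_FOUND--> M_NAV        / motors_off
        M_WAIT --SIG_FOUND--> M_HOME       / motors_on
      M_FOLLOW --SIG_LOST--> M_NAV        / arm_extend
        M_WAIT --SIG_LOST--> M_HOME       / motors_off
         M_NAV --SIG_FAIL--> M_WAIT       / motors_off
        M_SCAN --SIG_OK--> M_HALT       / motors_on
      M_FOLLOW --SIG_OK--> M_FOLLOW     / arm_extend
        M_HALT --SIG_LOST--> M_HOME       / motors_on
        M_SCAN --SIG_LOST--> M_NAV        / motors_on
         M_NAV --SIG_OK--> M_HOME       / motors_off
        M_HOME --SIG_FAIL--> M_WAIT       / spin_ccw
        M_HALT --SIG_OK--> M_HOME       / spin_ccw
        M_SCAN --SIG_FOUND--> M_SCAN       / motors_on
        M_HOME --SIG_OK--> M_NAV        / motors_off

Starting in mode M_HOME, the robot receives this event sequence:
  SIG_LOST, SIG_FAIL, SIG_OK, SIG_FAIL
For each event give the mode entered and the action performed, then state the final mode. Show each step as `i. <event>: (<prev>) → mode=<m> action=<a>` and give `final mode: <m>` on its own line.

1. SIG_LOST: (M_HOME) → mode=M_HOME action=arm_extend
2. SIG_FAIL: (M_HOME) → mode=M_WAIT action=spin_ccw
3. SIG_OK: (M_WAIT) → mode=M_HOME action=spin_ccw
4. SIG_FAIL: (M_HOME) → mode=M_WAIT action=spin_ccw

final mode: M_WAIT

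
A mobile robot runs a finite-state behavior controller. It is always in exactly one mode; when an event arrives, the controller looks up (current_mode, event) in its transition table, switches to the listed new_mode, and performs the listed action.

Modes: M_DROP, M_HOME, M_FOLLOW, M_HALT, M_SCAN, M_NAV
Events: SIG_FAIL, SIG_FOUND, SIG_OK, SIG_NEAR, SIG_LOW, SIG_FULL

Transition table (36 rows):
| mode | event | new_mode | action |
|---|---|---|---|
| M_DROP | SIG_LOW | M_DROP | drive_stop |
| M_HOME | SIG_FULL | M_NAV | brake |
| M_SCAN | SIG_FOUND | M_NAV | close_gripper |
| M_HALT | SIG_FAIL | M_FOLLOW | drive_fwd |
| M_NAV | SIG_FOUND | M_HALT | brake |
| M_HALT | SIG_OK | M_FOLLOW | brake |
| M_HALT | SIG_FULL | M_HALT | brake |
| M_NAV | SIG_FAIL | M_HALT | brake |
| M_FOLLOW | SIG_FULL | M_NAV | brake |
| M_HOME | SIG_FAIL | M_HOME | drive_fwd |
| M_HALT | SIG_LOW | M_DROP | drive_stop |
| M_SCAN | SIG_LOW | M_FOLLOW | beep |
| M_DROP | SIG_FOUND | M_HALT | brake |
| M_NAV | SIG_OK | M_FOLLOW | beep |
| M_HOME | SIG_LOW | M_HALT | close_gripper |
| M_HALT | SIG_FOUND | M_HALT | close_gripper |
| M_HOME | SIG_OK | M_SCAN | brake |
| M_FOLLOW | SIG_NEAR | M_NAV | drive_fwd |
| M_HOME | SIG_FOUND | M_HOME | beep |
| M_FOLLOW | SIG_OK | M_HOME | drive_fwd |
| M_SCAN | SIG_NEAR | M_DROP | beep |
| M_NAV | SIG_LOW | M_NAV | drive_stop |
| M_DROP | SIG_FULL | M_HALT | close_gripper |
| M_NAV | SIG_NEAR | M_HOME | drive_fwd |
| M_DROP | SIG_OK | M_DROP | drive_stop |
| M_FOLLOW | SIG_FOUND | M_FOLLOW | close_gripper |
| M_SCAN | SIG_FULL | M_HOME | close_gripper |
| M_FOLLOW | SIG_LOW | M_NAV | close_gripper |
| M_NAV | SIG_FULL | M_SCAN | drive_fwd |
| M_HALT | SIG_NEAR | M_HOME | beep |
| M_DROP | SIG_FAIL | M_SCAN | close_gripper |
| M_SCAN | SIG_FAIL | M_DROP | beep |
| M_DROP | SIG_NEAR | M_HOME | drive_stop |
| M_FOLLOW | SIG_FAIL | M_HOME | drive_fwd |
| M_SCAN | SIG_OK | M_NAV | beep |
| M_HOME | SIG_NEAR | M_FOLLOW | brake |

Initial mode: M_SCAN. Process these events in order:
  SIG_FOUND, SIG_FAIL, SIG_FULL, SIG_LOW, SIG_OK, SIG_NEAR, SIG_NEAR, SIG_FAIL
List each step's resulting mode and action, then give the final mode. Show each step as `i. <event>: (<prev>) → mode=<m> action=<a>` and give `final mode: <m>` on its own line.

final mode: M_HOME

1. SIG_FOUND: (M_SCAN) → mode=M_NAV action=close_gripper
2. SIG_FAIL: (M_NAV) → mode=M_HALT action=brake
3. SIG_FULL: (M_HALT) → mode=M_HALT action=brake
4. SIG_LOW: (M_HALT) → mode=M_DROP action=drive_stop
5. SIG_OK: (M_DROP) → mode=M_DROP action=drive_stop
6. SIG_NEAR: (M_DROP) → mode=M_HOME action=drive_stop
7. SIG_NEAR: (M_HOME) → mode=M_FOLLOW action=brake
8. SIG_FAIL: (M_FOLLOW) → mode=M_HOME action=drive_fwd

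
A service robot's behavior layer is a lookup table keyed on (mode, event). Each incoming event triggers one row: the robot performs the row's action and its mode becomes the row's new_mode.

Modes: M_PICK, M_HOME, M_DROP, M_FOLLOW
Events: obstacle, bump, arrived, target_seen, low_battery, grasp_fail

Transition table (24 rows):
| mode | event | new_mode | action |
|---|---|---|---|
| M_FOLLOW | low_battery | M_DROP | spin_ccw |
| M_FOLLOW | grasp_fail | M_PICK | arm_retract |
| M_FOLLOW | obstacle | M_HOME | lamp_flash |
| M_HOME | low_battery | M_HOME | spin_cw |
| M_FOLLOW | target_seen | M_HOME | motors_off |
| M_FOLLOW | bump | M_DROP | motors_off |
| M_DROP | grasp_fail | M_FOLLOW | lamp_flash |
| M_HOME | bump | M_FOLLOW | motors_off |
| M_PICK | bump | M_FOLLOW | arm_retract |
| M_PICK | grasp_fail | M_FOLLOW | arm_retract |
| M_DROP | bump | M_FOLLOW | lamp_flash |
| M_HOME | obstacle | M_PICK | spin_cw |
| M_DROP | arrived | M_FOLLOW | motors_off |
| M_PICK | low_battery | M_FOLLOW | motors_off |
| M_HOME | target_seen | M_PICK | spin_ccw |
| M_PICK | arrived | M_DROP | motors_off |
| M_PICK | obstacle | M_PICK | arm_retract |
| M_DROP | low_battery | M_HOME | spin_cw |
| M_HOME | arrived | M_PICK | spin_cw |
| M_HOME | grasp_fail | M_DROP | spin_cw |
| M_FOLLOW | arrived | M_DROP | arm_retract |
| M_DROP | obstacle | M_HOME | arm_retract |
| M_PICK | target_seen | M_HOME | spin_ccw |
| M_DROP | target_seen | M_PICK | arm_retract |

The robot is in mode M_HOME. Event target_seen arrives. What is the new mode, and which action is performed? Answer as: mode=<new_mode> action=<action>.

current mode = M_HOME; filter table to that mode:
  (M_HOME, low_battery) → (M_HOME, spin_cw)
  (M_HOME, bump) → (M_FOLLOW, motors_off)
  (M_HOME, obstacle) → (M_PICK, spin_cw)
  (M_HOME, target_seen) → (M_PICK, spin_ccw)  ← event matches
  (M_HOME, arrived) → (M_PICK, spin_cw)
  (M_HOME, grasp_fail) → (M_DROP, spin_cw)
event = target_seen selects (M_PICK, spin_ccw)

mode=M_PICK action=spin_ccw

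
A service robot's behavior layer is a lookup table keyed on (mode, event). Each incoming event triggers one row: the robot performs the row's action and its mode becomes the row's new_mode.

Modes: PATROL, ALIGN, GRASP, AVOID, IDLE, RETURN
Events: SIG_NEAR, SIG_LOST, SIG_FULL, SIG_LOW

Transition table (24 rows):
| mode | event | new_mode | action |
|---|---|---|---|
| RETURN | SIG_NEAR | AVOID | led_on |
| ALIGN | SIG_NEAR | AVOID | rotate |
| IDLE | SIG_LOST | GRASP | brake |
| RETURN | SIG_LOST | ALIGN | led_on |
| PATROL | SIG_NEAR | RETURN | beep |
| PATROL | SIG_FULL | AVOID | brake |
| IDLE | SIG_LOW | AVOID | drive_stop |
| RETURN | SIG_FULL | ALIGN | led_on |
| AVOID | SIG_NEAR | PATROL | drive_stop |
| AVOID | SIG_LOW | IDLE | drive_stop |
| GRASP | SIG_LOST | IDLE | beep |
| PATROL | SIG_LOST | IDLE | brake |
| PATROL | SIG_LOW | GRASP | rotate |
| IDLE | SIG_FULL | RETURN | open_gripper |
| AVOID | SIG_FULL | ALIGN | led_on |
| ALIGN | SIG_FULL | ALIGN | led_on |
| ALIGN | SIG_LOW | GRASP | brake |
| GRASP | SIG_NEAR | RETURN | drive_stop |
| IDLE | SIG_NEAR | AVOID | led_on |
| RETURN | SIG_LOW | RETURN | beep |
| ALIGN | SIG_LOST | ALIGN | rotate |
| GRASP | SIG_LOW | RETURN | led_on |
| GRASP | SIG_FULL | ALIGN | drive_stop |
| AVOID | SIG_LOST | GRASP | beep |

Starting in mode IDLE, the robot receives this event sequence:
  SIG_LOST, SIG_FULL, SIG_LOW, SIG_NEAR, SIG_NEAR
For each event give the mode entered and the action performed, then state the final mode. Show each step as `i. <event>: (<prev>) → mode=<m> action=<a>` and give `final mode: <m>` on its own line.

1. SIG_LOST: (IDLE) → mode=GRASP action=brake
2. SIG_FULL: (GRASP) → mode=ALIGN action=drive_stop
3. SIG_LOW: (ALIGN) → mode=GRASP action=brake
4. SIG_NEAR: (GRASP) → mode=RETURN action=drive_stop
5. SIG_NEAR: (RETURN) → mode=AVOID action=led_on

final mode: AVOID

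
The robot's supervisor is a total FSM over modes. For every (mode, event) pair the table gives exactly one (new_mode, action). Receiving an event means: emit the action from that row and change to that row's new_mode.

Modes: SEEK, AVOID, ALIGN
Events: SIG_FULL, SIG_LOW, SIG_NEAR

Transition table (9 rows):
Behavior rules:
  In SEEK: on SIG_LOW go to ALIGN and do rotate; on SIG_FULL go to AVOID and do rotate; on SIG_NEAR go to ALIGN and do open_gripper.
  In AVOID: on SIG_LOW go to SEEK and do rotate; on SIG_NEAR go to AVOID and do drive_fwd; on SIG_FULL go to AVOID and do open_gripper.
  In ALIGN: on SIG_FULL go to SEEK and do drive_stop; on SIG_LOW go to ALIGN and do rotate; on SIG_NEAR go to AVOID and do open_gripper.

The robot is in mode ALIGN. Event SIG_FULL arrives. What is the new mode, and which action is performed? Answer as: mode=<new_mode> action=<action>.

mode=SEEK action=drive_stop

current mode = ALIGN; filter table to that mode:
  (ALIGN, SIG_FULL) → (SEEK, drive_stop)  ← event matches
  (ALIGN, SIG_LOW) → (ALIGN, rotate)
  (ALIGN, SIG_NEAR) → (AVOID, open_gripper)
event = SIG_FULL selects (SEEK, drive_stop)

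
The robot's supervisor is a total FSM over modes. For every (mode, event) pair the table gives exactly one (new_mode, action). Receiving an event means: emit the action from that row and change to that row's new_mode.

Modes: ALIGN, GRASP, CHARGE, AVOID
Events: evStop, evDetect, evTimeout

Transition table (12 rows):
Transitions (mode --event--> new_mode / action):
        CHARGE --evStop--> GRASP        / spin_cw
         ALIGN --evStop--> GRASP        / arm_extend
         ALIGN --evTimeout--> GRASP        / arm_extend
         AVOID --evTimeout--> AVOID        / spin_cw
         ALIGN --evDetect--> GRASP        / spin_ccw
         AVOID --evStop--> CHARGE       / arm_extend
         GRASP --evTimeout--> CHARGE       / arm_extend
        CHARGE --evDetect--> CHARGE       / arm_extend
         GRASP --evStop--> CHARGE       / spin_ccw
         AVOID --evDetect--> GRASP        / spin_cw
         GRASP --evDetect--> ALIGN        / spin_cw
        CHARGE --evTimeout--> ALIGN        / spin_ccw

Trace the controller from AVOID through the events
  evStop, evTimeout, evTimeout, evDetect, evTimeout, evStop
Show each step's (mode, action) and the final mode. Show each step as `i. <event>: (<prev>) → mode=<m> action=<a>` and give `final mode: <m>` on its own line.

final mode: CHARGE

1. evStop: (AVOID) → mode=CHARGE action=arm_extend
2. evTimeout: (CHARGE) → mode=ALIGN action=spin_ccw
3. evTimeout: (ALIGN) → mode=GRASP action=arm_extend
4. evDetect: (GRASP) → mode=ALIGN action=spin_cw
5. evTimeout: (ALIGN) → mode=GRASP action=arm_extend
6. evStop: (GRASP) → mode=CHARGE action=spin_ccw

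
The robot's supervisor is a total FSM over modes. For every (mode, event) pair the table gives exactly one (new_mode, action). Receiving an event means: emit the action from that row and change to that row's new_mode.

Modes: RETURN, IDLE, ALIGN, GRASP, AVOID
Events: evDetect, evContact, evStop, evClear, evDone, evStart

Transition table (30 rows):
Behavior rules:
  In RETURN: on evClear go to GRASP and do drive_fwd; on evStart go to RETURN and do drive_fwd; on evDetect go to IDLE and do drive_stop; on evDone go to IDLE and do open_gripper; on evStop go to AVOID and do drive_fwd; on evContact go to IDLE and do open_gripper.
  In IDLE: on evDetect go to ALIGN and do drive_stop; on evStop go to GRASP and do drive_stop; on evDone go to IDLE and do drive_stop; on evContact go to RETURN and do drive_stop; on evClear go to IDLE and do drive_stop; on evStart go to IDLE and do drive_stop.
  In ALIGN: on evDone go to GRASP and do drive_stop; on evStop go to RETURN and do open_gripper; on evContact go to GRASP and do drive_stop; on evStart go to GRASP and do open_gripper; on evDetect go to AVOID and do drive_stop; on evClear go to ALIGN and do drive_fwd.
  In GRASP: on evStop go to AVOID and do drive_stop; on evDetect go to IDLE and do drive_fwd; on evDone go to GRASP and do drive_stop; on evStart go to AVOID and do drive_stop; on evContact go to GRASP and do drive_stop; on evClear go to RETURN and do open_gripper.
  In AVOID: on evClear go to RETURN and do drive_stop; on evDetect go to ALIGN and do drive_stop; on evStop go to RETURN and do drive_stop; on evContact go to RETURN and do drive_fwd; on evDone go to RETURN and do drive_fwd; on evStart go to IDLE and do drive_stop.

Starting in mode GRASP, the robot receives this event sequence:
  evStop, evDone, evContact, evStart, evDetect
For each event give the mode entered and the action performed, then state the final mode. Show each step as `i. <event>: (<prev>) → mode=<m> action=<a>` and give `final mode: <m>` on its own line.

final mode: ALIGN

1. evStop: (GRASP) → mode=AVOID action=drive_stop
2. evDone: (AVOID) → mode=RETURN action=drive_fwd
3. evContact: (RETURN) → mode=IDLE action=open_gripper
4. evStart: (IDLE) → mode=IDLE action=drive_stop
5. evDetect: (IDLE) → mode=ALIGN action=drive_stop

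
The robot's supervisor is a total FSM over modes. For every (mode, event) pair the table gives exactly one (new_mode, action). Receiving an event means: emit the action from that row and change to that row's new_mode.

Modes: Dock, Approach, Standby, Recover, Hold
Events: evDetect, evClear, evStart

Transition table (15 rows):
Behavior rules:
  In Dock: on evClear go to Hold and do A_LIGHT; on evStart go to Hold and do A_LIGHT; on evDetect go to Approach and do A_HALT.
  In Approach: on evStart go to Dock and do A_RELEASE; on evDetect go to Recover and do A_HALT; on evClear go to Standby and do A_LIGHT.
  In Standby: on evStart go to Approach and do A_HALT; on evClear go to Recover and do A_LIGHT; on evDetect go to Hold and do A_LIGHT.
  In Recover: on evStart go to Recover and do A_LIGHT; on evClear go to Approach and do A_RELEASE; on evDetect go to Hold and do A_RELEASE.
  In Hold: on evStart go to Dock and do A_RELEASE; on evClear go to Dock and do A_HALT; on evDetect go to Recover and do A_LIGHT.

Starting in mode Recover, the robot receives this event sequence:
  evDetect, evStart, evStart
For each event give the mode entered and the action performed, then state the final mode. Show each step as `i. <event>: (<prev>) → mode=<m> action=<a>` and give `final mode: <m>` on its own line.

final mode: Hold

1. evDetect: (Recover) → mode=Hold action=A_RELEASE
2. evStart: (Hold) → mode=Dock action=A_RELEASE
3. evStart: (Dock) → mode=Hold action=A_LIGHT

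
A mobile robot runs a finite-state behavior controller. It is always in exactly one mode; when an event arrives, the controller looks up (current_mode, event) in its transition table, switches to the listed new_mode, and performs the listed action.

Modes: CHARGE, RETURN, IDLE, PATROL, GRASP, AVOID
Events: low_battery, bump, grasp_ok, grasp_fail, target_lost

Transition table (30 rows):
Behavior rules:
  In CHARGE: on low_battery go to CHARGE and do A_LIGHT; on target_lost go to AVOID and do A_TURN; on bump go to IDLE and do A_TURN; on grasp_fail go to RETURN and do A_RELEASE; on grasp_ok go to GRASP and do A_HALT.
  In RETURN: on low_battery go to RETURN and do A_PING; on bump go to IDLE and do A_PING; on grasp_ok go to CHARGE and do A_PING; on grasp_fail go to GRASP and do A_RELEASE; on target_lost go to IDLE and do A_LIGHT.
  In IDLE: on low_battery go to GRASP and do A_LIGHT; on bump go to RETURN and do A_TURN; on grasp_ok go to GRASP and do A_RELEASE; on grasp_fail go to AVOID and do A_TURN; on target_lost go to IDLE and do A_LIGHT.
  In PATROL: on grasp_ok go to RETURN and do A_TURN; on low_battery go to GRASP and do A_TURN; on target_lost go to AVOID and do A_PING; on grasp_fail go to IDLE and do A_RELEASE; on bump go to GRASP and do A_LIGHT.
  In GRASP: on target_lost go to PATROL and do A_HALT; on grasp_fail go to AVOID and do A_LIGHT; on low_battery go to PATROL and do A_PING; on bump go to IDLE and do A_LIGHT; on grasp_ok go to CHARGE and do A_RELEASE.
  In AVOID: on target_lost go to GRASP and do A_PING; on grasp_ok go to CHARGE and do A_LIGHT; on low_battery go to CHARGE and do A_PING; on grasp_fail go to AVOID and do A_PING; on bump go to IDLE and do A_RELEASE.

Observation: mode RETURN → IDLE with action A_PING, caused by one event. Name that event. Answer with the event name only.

bump

try low_battery: (RETURN, low_battery) → (RETURN, A_PING)
try bump: (RETURN, bump) → (IDLE, A_PING)  ← matches
try grasp_ok: (RETURN, grasp_ok) → (CHARGE, A_PING)
try grasp_fail: (RETURN, grasp_fail) → (GRASP, A_RELEASE)
try target_lost: (RETURN, target_lost) → (IDLE, A_LIGHT)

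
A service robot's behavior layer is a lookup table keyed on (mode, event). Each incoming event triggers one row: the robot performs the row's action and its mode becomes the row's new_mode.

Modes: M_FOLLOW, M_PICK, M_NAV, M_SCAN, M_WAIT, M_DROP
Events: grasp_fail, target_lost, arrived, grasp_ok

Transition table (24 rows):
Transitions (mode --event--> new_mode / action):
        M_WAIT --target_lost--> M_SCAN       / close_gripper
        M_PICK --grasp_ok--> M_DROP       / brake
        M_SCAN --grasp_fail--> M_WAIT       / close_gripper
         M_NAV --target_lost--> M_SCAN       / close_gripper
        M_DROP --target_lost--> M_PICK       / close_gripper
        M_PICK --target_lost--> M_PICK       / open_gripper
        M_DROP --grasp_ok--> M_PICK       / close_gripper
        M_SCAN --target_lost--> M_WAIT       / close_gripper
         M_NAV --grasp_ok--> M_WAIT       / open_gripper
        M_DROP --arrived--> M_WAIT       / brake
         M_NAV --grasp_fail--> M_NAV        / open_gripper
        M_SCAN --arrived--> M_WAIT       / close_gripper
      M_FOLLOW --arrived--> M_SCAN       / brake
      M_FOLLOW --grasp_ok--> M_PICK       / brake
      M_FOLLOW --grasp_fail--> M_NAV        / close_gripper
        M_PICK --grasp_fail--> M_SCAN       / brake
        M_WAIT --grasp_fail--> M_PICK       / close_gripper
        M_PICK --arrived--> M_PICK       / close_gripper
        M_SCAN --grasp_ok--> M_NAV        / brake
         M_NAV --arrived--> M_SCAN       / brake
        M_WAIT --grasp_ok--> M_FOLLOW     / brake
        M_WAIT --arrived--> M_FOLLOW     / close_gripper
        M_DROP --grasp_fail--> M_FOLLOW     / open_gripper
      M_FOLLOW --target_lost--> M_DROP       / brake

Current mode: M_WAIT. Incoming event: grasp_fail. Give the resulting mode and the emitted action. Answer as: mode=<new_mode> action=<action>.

current mode = M_WAIT; filter table to that mode:
  (M_WAIT, target_lost) → (M_SCAN, close_gripper)
  (M_WAIT, grasp_fail) → (M_PICK, close_gripper)  ← event matches
  (M_WAIT, grasp_ok) → (M_FOLLOW, brake)
  (M_WAIT, arrived) → (M_FOLLOW, close_gripper)
event = grasp_fail selects (M_PICK, close_gripper)

mode=M_PICK action=close_gripper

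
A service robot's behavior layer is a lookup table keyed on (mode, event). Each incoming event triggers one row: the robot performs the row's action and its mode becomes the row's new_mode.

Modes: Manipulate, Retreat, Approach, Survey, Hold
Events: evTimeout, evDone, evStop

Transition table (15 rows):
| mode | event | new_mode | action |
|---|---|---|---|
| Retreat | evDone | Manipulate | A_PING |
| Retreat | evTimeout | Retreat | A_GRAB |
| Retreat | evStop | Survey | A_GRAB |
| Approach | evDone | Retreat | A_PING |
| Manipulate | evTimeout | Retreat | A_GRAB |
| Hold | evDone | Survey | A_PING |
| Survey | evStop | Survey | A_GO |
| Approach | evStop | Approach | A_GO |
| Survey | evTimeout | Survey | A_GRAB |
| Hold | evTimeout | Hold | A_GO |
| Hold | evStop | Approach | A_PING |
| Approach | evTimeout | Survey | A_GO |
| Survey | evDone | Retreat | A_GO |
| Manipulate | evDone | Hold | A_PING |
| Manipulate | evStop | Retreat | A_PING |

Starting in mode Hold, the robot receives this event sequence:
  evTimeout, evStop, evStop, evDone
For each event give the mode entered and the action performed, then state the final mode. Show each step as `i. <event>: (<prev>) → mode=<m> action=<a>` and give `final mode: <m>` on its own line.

final mode: Retreat

1. evTimeout: (Hold) → mode=Hold action=A_GO
2. evStop: (Hold) → mode=Approach action=A_PING
3. evStop: (Approach) → mode=Approach action=A_GO
4. evDone: (Approach) → mode=Retreat action=A_PING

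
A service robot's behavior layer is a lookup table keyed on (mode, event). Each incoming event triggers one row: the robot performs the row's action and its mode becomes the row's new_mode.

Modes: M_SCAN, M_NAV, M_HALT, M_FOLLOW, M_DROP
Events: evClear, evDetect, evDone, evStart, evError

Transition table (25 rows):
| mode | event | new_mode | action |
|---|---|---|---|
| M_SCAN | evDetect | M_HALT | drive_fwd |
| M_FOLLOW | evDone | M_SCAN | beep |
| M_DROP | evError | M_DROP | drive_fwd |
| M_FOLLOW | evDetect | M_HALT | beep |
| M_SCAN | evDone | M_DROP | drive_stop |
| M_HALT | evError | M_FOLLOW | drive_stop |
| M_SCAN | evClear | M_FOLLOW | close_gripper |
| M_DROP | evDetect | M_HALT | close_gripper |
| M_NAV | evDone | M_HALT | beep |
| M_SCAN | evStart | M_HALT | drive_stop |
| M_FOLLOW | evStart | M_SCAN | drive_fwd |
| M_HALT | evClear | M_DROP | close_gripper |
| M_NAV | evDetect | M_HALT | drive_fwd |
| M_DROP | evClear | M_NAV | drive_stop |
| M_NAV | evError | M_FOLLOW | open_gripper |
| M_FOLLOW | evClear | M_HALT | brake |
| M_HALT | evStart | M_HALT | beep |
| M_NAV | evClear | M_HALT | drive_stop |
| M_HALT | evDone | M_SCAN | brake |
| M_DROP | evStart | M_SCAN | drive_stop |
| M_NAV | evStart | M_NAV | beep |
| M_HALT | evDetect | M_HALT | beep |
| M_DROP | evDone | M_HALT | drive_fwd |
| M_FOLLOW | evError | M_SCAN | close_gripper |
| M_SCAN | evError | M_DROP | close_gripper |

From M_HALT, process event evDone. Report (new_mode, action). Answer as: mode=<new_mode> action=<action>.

current mode = M_HALT; filter table to that mode:
  (M_HALT, evError) → (M_FOLLOW, drive_stop)
  (M_HALT, evClear) → (M_DROP, close_gripper)
  (M_HALT, evStart) → (M_HALT, beep)
  (M_HALT, evDone) → (M_SCAN, brake)  ← event matches
  (M_HALT, evDetect) → (M_HALT, beep)
event = evDone selects (M_SCAN, brake)

mode=M_SCAN action=brake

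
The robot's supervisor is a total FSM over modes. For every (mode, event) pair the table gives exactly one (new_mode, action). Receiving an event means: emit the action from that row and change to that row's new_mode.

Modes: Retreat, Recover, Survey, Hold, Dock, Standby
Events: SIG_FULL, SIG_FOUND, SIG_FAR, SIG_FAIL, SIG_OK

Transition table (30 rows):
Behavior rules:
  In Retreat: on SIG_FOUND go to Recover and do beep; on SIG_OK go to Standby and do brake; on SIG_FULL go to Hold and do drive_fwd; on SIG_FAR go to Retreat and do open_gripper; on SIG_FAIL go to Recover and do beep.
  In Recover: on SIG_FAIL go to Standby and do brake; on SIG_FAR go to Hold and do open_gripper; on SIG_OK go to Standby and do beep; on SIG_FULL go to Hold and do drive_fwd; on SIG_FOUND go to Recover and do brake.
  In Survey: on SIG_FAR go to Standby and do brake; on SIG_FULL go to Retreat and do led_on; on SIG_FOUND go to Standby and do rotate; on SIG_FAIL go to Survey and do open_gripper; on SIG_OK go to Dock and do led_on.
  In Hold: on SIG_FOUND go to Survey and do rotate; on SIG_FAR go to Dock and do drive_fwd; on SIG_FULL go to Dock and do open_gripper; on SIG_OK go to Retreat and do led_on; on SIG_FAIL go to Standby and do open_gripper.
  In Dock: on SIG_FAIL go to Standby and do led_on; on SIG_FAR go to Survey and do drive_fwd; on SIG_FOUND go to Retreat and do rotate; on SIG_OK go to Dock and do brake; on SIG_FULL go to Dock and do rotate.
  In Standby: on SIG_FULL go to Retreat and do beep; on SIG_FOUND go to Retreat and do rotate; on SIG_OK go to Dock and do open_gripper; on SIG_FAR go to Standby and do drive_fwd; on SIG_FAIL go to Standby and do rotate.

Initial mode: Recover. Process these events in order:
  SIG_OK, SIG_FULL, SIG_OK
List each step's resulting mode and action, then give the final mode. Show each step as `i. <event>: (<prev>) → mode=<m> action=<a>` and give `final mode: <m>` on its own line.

1. SIG_OK: (Recover) → mode=Standby action=beep
2. SIG_FULL: (Standby) → mode=Retreat action=beep
3. SIG_OK: (Retreat) → mode=Standby action=brake

final mode: Standby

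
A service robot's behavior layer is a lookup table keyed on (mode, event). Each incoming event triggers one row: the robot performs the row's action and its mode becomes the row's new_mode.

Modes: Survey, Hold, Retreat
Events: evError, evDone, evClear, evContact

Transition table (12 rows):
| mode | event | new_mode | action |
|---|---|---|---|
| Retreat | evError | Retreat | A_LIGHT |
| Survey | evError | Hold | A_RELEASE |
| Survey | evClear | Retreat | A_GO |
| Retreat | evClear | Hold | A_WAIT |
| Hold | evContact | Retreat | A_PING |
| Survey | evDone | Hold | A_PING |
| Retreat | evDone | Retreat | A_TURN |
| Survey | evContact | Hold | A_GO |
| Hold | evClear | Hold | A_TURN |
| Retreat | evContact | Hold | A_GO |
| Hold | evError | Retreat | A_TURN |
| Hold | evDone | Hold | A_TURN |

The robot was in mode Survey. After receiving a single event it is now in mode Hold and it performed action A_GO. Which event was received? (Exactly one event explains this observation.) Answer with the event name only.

try evError: (Survey, evError) → (Hold, A_RELEASE)
try evDone: (Survey, evDone) → (Hold, A_PING)
try evClear: (Survey, evClear) → (Retreat, A_GO)
try evContact: (Survey, evContact) → (Hold, A_GO)  ← matches

evContact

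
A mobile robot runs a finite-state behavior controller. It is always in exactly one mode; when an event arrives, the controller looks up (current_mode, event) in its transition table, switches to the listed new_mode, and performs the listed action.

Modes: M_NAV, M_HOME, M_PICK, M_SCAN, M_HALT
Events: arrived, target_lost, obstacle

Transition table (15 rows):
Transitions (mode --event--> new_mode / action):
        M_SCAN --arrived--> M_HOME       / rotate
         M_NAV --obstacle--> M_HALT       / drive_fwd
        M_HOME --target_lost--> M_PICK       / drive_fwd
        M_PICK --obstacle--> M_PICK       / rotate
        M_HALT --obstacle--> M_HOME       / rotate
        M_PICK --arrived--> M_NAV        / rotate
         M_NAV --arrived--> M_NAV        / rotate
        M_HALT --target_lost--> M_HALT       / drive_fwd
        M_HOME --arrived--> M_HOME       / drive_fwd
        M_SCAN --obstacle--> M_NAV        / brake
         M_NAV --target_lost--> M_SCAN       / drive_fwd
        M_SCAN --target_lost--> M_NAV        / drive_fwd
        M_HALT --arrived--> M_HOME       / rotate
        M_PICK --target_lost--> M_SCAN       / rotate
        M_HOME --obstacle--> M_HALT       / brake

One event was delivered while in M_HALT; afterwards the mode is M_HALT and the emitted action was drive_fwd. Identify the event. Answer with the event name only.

target_lost

try arrived: (M_HALT, arrived) → (M_HOME, rotate)
try target_lost: (M_HALT, target_lost) → (M_HALT, drive_fwd)  ← matches
try obstacle: (M_HALT, obstacle) → (M_HOME, rotate)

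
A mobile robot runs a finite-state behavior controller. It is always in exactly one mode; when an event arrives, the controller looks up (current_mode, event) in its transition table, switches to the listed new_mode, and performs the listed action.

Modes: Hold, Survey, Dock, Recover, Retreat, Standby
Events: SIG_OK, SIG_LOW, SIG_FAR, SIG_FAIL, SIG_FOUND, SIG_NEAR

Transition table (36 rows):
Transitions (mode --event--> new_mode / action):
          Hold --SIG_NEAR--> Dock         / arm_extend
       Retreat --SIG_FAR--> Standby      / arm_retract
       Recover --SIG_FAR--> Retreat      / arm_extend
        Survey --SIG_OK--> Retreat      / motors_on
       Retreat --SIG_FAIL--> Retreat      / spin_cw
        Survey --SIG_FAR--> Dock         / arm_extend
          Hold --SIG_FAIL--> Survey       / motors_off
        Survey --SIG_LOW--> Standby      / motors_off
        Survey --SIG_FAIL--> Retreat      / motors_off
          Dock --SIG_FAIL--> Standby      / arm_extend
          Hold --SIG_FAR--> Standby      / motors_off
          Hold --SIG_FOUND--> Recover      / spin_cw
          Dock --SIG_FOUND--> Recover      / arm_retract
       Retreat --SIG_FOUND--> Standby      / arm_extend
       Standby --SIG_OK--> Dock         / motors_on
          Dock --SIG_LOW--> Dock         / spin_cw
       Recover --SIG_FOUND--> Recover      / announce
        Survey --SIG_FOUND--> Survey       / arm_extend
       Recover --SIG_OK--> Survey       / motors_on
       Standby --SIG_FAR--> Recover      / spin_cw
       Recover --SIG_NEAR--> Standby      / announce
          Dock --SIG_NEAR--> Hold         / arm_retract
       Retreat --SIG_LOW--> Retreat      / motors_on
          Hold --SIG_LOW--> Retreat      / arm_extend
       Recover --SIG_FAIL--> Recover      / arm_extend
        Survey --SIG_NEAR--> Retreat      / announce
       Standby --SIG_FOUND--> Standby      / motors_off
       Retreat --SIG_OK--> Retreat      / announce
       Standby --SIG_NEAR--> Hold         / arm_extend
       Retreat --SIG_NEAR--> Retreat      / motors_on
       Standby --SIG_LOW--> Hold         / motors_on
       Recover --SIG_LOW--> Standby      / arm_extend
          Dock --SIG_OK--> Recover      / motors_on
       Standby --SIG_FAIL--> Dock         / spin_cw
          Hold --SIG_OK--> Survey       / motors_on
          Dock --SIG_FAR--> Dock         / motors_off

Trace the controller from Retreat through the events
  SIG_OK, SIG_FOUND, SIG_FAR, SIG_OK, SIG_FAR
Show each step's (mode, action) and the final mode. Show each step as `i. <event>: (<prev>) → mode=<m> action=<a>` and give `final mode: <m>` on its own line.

final mode: Dock

1. SIG_OK: (Retreat) → mode=Retreat action=announce
2. SIG_FOUND: (Retreat) → mode=Standby action=arm_extend
3. SIG_FAR: (Standby) → mode=Recover action=spin_cw
4. SIG_OK: (Recover) → mode=Survey action=motors_on
5. SIG_FAR: (Survey) → mode=Dock action=arm_extend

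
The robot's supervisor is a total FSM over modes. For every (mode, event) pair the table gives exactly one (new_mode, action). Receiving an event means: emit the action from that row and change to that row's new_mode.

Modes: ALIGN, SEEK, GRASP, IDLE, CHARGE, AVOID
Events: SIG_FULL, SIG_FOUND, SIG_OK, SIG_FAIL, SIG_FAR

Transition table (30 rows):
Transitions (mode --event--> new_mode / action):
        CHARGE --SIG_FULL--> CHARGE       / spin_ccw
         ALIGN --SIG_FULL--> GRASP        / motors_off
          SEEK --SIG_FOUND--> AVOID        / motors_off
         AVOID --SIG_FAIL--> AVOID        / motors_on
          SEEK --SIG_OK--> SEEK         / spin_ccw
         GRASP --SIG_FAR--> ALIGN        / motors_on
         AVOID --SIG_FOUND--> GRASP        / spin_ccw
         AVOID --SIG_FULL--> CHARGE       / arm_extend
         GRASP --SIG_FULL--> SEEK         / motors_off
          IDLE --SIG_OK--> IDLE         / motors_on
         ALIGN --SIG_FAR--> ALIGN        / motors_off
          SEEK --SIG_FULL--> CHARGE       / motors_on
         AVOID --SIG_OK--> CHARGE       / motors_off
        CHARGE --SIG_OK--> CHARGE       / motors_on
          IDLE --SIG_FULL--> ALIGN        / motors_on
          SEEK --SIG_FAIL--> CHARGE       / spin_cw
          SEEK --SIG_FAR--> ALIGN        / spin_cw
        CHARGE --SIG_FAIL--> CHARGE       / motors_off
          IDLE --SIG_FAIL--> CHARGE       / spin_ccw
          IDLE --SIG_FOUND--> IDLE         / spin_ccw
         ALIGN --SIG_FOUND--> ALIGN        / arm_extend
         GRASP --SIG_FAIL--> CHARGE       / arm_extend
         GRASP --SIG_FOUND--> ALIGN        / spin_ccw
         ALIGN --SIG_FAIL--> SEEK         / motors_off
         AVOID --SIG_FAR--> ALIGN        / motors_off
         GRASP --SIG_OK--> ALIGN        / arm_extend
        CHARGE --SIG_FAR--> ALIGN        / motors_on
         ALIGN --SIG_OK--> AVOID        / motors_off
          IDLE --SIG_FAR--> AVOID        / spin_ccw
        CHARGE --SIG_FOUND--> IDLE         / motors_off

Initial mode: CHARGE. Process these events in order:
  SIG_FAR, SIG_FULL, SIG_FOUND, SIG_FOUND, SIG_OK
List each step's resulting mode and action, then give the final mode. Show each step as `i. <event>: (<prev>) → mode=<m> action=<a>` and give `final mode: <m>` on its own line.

final mode: AVOID

1. SIG_FAR: (CHARGE) → mode=ALIGN action=motors_on
2. SIG_FULL: (ALIGN) → mode=GRASP action=motors_off
3. SIG_FOUND: (GRASP) → mode=ALIGN action=spin_ccw
4. SIG_FOUND: (ALIGN) → mode=ALIGN action=arm_extend
5. SIG_OK: (ALIGN) → mode=AVOID action=motors_off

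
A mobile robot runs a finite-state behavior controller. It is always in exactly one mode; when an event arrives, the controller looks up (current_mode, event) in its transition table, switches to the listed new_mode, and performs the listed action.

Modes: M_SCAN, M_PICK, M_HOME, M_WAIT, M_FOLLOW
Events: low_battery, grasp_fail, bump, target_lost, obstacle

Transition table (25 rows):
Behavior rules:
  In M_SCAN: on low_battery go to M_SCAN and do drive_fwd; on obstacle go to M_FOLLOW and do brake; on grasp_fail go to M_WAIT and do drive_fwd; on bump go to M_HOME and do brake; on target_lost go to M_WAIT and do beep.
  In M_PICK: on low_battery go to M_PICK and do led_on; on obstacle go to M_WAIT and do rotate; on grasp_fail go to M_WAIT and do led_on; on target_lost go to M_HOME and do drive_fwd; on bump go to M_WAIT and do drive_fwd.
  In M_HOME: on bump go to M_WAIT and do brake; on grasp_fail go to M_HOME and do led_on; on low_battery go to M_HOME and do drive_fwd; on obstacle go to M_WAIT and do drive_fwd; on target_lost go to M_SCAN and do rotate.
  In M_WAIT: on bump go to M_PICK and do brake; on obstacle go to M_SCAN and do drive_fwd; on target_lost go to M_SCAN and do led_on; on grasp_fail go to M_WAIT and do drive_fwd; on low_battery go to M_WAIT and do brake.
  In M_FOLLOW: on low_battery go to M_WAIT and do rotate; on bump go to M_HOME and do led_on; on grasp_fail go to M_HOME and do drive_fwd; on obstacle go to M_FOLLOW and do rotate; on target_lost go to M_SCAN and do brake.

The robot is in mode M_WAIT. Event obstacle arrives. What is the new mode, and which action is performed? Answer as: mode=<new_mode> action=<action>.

mode=M_SCAN action=drive_fwd

current mode = M_WAIT; filter table to that mode:
  (M_WAIT, bump) → (M_PICK, brake)
  (M_WAIT, obstacle) → (M_SCAN, drive_fwd)  ← event matches
  (M_WAIT, target_lost) → (M_SCAN, led_on)
  (M_WAIT, grasp_fail) → (M_WAIT, drive_fwd)
  (M_WAIT, low_battery) → (M_WAIT, brake)
event = obstacle selects (M_SCAN, drive_fwd)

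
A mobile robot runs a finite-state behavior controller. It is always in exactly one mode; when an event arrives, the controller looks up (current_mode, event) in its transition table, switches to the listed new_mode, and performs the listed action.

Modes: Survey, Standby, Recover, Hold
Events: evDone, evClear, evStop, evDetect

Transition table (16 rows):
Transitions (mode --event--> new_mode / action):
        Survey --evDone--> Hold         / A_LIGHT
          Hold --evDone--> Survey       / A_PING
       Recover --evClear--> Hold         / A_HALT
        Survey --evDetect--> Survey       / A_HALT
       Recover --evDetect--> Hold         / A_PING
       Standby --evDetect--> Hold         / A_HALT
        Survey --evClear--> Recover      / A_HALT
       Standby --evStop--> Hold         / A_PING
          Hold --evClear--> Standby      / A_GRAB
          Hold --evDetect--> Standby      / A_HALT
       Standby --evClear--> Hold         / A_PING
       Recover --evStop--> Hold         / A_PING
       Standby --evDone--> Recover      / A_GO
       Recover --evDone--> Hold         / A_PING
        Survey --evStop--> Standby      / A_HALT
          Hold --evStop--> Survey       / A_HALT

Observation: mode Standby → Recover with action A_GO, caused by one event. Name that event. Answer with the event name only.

try evDone: (Standby, evDone) → (Recover, A_GO)  ← matches
try evClear: (Standby, evClear) → (Hold, A_PING)
try evStop: (Standby, evStop) → (Hold, A_PING)
try evDetect: (Standby, evDetect) → (Hold, A_HALT)

evDone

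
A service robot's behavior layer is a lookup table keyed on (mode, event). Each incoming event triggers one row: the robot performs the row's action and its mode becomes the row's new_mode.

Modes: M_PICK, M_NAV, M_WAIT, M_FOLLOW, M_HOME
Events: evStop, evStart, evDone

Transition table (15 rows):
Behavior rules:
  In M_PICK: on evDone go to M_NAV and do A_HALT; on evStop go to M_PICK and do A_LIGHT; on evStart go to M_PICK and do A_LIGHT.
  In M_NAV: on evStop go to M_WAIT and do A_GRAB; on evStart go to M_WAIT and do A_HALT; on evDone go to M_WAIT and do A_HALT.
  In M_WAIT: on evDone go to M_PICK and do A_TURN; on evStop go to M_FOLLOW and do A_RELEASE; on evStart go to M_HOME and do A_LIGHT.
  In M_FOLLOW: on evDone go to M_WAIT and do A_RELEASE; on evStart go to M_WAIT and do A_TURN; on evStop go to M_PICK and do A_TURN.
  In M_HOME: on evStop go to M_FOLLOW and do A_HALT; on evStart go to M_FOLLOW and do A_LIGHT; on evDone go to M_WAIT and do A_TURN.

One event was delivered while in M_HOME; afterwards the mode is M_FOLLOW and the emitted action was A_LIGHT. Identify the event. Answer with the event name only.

evStart

try evStop: (M_HOME, evStop) → (M_FOLLOW, A_HALT)
try evStart: (M_HOME, evStart) → (M_FOLLOW, A_LIGHT)  ← matches
try evDone: (M_HOME, evDone) → (M_WAIT, A_TURN)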